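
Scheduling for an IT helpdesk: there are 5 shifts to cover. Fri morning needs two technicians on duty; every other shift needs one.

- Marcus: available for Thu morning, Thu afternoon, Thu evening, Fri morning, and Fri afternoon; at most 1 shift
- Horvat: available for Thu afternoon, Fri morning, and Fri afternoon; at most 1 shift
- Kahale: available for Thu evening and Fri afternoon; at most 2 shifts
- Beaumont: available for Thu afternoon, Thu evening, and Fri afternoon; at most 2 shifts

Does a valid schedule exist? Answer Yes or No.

Total capacity is 6 and 6 slots are needed, so capacity alone doesn't rule it out.
Shifts {Thu morning, Fri morning} need 3 worker-slots in total, but the technicians available for any of those shifts (Marcus and Horvat) can supply at most 2 among them. So no valid schedule exists.

No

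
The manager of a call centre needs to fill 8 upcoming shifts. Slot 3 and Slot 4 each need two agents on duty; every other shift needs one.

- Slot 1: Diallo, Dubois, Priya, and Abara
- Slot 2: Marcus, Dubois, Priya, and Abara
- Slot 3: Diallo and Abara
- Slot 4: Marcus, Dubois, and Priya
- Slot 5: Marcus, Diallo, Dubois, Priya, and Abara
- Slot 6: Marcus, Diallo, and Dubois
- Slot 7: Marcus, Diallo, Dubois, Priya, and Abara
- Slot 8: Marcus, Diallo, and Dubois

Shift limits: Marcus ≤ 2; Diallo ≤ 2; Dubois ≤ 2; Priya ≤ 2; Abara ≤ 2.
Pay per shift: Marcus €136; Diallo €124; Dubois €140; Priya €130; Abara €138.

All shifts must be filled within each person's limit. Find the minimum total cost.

Slot 3 can only be covered by Diallo and Abara, so that assignment is forced.
Picking the cheapest available agent for each shift independently would cost €1278, but that ignores the shift limits.
An optimal schedule: Slot 1→Dubois, Slot 2→Priya, Slot 3→Diallo+Abara, Slot 4→Marcus+Dubois, Slot 5→Priya, Slot 6→Marcus, Slot 7→Abara, Slot 8→Diallo.
Total: 140 + 130 + 124 + 138 + 136 + 140 + 130 + 136 + 138 + 124 = €1336.

€1336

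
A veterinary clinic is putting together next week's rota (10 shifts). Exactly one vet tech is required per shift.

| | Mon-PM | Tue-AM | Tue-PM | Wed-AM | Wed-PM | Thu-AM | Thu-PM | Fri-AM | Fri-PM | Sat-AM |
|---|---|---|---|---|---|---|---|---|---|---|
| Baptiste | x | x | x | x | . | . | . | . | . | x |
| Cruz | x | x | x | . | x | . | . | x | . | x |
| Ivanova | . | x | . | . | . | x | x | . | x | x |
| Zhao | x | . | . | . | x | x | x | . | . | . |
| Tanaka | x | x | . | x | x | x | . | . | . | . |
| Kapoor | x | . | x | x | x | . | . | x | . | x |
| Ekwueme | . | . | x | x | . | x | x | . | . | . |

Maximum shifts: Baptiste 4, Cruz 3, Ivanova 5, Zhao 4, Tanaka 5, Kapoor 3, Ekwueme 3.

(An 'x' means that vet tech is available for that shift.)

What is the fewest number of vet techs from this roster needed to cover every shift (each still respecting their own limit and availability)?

10 slots to fill and no one can take more than 5, so at least ⌈10/5⌉ = 2 vet techs are needed.
No set of 2 vet techs can cover every shift (each such set leaves at least one shift with no one available or exceeds a cap).
Baptiste, Cruz, and Ivanova alone can cover everything: Mon-PM→Baptiste, Tue-AM→Baptiste, Tue-PM→Baptiste, Wed-AM→Baptiste, Wed-PM→Cruz, Thu-AM→Ivanova, Thu-PM→Ivanova, Fri-AM→Cruz, Fri-PM→Ivanova, Sat-AM→Cruz.

3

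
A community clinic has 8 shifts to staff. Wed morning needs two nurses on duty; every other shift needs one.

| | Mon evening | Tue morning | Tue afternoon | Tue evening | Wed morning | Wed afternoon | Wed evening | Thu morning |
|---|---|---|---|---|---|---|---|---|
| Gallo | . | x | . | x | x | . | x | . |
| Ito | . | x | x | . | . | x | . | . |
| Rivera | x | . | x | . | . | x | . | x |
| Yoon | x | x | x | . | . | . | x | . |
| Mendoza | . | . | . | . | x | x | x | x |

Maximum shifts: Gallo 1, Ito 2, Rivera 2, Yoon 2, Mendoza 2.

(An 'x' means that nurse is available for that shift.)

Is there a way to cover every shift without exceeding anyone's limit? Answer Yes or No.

No

Total capacity is 9 and 9 slots are needed, so capacity alone doesn't rule it out.
Shifts {Tue evening, Wed morning} need 3 worker-slots in total, but the nurses available for any of those shifts (Gallo and Mendoza) can supply at most 2 among them. So no valid schedule exists.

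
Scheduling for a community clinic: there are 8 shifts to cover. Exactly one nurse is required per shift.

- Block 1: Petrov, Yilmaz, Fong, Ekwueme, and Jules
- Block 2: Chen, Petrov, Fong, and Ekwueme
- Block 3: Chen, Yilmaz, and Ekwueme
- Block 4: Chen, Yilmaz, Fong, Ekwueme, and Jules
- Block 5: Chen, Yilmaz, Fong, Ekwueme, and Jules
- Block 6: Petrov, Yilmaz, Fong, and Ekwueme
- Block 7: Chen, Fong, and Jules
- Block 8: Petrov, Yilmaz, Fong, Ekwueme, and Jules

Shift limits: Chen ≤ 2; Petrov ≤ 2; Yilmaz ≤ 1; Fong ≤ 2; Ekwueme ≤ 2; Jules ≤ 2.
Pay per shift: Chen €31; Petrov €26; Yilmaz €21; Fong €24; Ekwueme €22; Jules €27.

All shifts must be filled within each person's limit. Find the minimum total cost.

€192

Picking the cheapest available nurse for each shift independently would cost €172, but that ignores the shift limits.
An optimal schedule: Block 1→Petrov, Block 2→Ekwueme, Block 3→Yilmaz, Block 4→Fong, Block 5→Jules, Block 6→Ekwueme, Block 7→Fong, Block 8→Petrov.
Total: 26 + 22 + 21 + 24 + 27 + 22 + 24 + 26 = €192.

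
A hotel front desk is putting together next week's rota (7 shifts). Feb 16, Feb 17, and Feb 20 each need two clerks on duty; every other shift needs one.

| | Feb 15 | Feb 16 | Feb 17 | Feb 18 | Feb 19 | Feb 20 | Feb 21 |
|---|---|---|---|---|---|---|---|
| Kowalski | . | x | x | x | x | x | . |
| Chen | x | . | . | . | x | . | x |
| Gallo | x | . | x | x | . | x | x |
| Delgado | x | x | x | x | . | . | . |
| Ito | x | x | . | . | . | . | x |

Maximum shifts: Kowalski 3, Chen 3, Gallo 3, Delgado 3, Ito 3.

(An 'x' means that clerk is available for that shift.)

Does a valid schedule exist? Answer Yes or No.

Feb 20 can only be covered by Kowalski and Gallo, so that assignment is forced.
One valid schedule: Feb 15→Chen, Feb 16→Kowalski+Delgado, Feb 17→Gallo+Delgado, Feb 18→Gallo, Feb 19→Kowalski, Feb 20→Kowalski+Gallo, Feb 21→Chen.
Loads: Kowalski 3/3, Chen 2/3, Gallo 3/3, Delgado 2/3, Ito 0/3 — all within limits.

Yes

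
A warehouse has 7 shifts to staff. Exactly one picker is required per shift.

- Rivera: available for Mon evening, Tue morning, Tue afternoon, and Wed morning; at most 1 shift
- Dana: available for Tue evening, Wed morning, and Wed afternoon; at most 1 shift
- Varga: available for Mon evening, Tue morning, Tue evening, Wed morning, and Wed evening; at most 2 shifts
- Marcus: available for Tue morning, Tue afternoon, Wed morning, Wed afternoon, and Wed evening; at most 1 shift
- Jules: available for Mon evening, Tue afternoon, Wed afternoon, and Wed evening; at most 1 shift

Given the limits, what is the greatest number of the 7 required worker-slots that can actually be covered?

Total capacity across all pickers is 1+1+2+1+1 = 6, and 7 slots are needed, so at most 6 can be filled.
An assignment achieving 6: Mon evening→Rivera, Tue morning→Varga, Tue afternoon→Marcus, Tue evening→Dana, Wed afternoon→Jules, Wed evening→Varga.
Loads: Rivera 1/1, Dana 1/1, Varga 2/2, Marcus 1/1, Jules 1/1.

6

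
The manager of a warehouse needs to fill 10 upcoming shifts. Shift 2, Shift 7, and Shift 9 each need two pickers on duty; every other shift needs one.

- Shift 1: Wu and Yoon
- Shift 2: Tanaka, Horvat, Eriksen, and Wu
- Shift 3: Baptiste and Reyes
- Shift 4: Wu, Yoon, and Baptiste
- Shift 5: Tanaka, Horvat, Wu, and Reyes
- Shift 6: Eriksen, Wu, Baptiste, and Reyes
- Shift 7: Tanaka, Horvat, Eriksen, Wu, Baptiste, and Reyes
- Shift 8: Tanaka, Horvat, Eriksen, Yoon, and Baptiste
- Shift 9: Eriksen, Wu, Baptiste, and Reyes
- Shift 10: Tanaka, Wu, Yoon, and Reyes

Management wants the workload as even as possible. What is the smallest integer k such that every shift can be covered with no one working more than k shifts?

With 7 pickers and 13 worker-slots to fill, someone must work at least ⌈13/7⌉ = 2 shifts, so k ≥ 2.
k = 2 works: Shift 1→Wu, Shift 2→Horvat+Eriksen, Shift 3→Baptiste, Shift 4→Wu, Shift 5→Tanaka, Shift 6→Eriksen, Shift 7→Horvat+Reyes, Shift 8→Yoon, Shift 9→Baptiste+Reyes, Shift 10→Tanaka.
Loads: Tanaka 2, Horvat 2, Eriksen 2, Wu 2, Yoon 1, Baptiste 2, Reyes 2 — all ≤ 2.

2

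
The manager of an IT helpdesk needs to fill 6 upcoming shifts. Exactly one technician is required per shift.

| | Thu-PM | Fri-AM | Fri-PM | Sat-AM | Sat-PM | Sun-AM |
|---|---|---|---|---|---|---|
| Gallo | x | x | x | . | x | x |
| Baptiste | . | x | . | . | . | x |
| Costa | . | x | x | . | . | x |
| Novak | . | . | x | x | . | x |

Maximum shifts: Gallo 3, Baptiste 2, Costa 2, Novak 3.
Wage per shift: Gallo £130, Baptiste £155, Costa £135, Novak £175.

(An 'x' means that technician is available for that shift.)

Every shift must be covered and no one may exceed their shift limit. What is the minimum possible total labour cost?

£835

Thu-PM can only be covered by Gallo, so that assignment is forced.
Sat-AM can only be covered by Novak, so that assignment is forced.
Sat-PM can only be covered by Gallo, so that assignment is forced.
Picking the cheapest available technician for each shift independently would cost £825, but that ignores the shift limits.
An optimal schedule: Thu-PM→Gallo, Fri-AM→Gallo, Fri-PM→Costa, Sat-AM→Novak, Sat-PM→Gallo, Sun-AM→Costa.
Total: 130 + 130 + 135 + 175 + 130 + 135 = £835.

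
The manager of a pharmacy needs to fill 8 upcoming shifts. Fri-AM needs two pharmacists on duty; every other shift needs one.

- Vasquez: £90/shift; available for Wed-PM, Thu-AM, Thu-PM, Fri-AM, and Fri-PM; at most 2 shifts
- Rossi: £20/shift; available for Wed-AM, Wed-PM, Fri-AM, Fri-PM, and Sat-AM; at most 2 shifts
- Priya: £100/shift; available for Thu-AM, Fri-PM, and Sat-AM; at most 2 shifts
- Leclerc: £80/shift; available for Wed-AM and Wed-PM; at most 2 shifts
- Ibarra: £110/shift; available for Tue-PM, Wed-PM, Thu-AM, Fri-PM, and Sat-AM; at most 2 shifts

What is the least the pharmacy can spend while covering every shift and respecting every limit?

£690

Tue-PM can only be covered by Ibarra, so that assignment is forced.
Thu-PM can only be covered by Vasquez, so that assignment is forced.
Fri-AM can only be covered by Vasquez and Rossi, so that assignment is forced.
Picking the cheapest available pharmacist for each shift independently would cost £480, but that ignores the shift limits.
An optimal schedule: Tue-PM→Ibarra, Wed-AM→Leclerc, Wed-PM→Leclerc, Thu-AM→Priya, Thu-PM→Vasquez, Fri-AM→Rossi+Vasquez, Fri-PM→Priya, Sat-AM→Rossi.
Total: 110 + 80 + 80 + 100 + 90 + 20 + 90 + 100 + 20 = £690.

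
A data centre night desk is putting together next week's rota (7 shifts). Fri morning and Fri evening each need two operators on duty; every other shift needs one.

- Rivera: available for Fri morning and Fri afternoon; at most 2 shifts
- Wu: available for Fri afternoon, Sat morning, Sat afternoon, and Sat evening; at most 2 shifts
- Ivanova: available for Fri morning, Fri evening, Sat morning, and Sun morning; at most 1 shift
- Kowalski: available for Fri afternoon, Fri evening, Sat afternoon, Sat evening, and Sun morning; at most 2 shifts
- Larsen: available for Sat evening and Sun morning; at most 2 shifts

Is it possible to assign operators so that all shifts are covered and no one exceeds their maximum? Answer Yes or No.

Total capacity is 9 and 9 slots are needed, so capacity alone doesn't rule it out.
Shifts {Fri morning, Fri evening} need 4 worker-slots in total, but the operators available for any of those shifts (Rivera, Ivanova, and Kowalski) can supply at most 3 among them. So no valid schedule exists.

No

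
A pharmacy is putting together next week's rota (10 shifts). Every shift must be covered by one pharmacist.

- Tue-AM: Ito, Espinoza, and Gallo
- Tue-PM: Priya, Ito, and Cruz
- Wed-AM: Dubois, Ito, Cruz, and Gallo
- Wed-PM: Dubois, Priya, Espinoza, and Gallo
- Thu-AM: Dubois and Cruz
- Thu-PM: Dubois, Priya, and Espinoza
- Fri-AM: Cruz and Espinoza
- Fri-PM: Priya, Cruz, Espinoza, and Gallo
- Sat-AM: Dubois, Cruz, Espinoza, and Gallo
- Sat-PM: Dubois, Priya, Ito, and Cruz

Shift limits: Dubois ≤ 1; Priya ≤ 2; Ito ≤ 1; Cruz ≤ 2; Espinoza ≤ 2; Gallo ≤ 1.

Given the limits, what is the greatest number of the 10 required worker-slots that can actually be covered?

9

Total capacity across all pharmacists is 1+2+1+2+2+1 = 9, and 10 slots are needed, so at most 9 can be filled.
An assignment achieving 9: Tue-AM→Ito, Tue-PM→Priya, Wed-AM→Cruz, Wed-PM→Espinoza, Thu-AM→Dubois, Thu-PM→Priya, Fri-AM→Cruz, Fri-PM→Espinoza, Sat-AM→Gallo.
Loads: Dubois 1/1, Priya 2/2, Ito 1/1, Cruz 2/2, Espinoza 2/2, Gallo 1/1.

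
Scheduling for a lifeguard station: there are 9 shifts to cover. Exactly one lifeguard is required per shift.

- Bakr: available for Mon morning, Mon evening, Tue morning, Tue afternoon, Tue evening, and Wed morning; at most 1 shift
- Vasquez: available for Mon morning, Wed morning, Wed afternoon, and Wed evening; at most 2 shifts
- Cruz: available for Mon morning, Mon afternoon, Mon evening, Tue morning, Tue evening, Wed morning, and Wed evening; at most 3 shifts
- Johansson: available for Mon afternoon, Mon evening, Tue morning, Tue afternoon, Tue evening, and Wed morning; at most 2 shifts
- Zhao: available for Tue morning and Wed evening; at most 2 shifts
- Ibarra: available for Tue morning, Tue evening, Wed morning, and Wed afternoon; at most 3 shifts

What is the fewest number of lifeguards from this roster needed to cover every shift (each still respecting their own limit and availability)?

9 slots to fill and no one can take more than 3, so at least ⌈9/3⌉ = 3 lifeguards are needed.
Any 3 lifeguards together have capacity at most 3+3+2 = 8 < 9 slots, so 3 can never suffice.
Bakr, Vasquez, Cruz, and Ibarra alone can cover everything: Mon morning→Cruz, Mon afternoon→Cruz, Mon evening→Cruz, Tue morning→Ibarra, Tue afternoon→Bakr, Tue evening→Ibarra, Wed morning→Ibarra, Wed afternoon→Vasquez, Wed evening→Vasquez.

4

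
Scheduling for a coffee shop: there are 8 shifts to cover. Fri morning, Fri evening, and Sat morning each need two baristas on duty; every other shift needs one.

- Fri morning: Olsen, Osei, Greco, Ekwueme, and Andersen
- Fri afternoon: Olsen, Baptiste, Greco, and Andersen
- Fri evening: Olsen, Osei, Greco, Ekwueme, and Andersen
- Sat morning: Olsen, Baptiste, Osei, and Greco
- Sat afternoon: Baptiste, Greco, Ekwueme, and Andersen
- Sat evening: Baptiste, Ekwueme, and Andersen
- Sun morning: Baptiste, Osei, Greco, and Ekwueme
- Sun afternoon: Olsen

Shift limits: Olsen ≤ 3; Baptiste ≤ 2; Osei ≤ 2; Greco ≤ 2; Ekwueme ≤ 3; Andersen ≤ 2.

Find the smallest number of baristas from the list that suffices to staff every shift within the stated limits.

11 slots to fill and no one can take more than 3, so at least ⌈11/3⌉ = 4 baristas are needed.
Any 4 baristas together have capacity at most 3+3+2+2 = 10 < 11 slots, so 4 can never suffice.
Olsen, Baptiste, Osei, Greco, and Ekwueme alone can cover everything: Fri morning→Olsen+Ekwueme, Fri afternoon→Olsen, Fri evening→Greco+Ekwueme, Sat morning→Osei+Greco, Sat afternoon→Baptiste, Sat evening→Baptiste, Sun morning→Osei, Sun afternoon→Olsen.

5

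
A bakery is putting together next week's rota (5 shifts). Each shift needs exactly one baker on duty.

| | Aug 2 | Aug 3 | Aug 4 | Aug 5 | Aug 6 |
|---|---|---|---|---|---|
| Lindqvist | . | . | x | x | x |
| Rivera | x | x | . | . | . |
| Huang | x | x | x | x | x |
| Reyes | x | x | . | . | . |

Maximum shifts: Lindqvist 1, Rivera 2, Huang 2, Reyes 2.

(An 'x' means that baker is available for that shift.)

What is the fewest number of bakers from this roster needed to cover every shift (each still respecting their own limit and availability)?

5 slots to fill and no one can take more than 2, so at least ⌈5/2⌉ = 3 bakers are needed.
Lindqvist, Rivera, and Huang alone can cover everything: Aug 2→Rivera, Aug 3→Rivera, Aug 4→Lindqvist, Aug 5→Huang, Aug 6→Huang.

3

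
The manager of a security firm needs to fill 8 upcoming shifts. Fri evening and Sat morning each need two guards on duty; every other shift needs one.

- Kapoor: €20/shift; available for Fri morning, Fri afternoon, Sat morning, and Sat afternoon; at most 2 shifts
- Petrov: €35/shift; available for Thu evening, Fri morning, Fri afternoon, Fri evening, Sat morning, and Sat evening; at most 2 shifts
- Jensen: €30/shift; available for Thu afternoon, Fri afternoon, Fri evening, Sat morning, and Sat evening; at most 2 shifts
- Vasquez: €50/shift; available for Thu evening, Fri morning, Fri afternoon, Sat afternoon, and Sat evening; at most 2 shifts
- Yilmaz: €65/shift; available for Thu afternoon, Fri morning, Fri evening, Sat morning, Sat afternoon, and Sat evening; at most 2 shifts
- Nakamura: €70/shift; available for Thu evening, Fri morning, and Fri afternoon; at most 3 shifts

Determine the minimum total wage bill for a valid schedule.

€400

Picking the cheapest available guard for each shift independently would cost €270, but that ignores the shift limits.
An optimal schedule: Thu afternoon→Jensen, Thu evening→Petrov, Fri morning→Yilmaz, Fri afternoon→Vasquez, Fri evening→Jensen+Petrov, Sat morning→Kapoor+Yilmaz, Sat afternoon→Kapoor, Sat evening→Vasquez.
Total: 30 + 35 + 65 + 50 + 30 + 35 + 20 + 65 + 20 + 50 = €400.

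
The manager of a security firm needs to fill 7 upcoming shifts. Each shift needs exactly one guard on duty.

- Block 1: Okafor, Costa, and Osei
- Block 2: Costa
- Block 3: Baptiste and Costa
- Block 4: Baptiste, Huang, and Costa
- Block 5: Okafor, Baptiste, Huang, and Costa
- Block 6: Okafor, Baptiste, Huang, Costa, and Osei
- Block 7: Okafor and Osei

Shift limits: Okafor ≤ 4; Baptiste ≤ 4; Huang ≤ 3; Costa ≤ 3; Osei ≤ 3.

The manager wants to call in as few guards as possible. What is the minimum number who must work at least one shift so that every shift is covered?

2

7 slots to fill and no one can take more than 4, so at least ⌈7/4⌉ = 2 guards are needed.
Okafor and Costa alone can cover everything: Block 1→Okafor, Block 2→Costa, Block 3→Costa, Block 4→Costa, Block 5→Okafor, Block 6→Okafor, Block 7→Okafor.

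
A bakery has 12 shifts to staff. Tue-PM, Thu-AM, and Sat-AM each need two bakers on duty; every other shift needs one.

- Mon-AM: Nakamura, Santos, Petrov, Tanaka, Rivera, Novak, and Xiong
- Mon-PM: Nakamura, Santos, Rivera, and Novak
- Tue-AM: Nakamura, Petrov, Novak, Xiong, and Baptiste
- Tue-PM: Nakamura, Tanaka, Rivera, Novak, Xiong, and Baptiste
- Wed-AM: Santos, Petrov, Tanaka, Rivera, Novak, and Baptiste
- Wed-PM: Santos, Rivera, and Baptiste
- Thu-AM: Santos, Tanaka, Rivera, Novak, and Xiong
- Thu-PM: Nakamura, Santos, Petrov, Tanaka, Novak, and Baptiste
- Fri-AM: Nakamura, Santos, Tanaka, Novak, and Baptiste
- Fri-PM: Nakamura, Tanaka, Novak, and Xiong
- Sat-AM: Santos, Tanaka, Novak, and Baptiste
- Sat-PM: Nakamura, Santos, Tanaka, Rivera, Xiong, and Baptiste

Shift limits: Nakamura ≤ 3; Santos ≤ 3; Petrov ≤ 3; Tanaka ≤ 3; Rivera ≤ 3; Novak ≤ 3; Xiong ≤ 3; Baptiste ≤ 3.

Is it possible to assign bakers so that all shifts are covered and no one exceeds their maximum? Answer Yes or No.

One valid schedule: Mon-AM→Petrov, Mon-PM→Nakamura, Tue-AM→Nakamura, Tue-PM→Rivera+Novak, Wed-AM→Santos, Wed-PM→Santos, Thu-AM→Tanaka+Rivera, Thu-PM→Petrov, Fri-AM→Santos, Fri-PM→Nakamura, Sat-AM→Tanaka+Novak, Sat-PM→Tanaka.
Loads: Nakamura 3/3, Santos 3/3, Petrov 2/3, Tanaka 3/3, Rivera 2/3, Novak 2/3, Xiong 0/3, Baptiste 0/3 — all within limits.

Yes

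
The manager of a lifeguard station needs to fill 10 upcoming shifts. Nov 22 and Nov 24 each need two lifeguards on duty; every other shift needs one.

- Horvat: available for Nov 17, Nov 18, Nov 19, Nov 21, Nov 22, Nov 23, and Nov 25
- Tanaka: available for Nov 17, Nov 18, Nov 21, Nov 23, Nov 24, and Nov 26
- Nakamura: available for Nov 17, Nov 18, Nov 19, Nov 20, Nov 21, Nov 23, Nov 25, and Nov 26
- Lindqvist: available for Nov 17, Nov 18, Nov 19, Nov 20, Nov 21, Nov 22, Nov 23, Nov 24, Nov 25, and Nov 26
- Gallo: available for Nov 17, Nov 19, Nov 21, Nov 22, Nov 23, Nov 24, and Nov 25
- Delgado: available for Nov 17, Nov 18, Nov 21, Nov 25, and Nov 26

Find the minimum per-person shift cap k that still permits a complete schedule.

With 6 lifeguards and 12 worker-slots to fill, someone must work at least ⌈12/6⌉ = 2 shifts, so k ≥ 2.
k = 2 works: Nov 17→Delgado, Nov 18→Nakamura, Nov 19→Horvat, Nov 20→Nakamura, Nov 21→Delgado, Nov 22→Horvat+Lindqvist, Nov 23→Gallo, Nov 24→Tanaka+Lindqvist, Nov 25→Gallo, Nov 26→Tanaka.
Loads: Horvat 2, Tanaka 2, Nakamura 2, Lindqvist 2, Gallo 2, Delgado 2 — all ≤ 2.

2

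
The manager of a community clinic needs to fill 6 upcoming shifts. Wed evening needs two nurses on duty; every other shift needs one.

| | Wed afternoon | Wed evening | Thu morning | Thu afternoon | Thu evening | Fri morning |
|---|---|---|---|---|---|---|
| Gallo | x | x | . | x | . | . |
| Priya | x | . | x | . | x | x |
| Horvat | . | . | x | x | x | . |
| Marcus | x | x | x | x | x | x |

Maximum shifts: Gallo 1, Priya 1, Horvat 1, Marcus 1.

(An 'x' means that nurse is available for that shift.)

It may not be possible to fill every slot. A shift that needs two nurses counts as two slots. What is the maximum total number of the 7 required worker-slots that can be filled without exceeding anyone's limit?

Total capacity across all nurses is 1+1+1+1 = 4, and 7 slots are needed, so at most 4 can be filled.
An assignment achieving 4: Wed evening→Gallo+Marcus, Thu morning→Horvat, Fri morning→Priya.
Loads: Gallo 1/1, Priya 1/1, Horvat 1/1, Marcus 1/1.

4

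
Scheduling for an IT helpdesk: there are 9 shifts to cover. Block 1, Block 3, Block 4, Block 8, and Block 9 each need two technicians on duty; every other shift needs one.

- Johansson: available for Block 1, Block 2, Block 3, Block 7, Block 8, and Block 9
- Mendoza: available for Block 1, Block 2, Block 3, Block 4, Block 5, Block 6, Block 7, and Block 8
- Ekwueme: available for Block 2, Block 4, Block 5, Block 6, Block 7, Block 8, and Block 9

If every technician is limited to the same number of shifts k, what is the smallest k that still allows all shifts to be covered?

5

With 3 technicians and 14 worker-slots to fill, someone must work at least ⌈14/3⌉ = 5 shifts, so k ≥ 5.
k = 5 works: Block 1→Johansson+Mendoza, Block 2→Johansson, Block 3→Johansson+Mendoza, Block 4→Mendoza+Ekwueme, Block 5→Mendoza, Block 6→Mendoza, Block 7→Ekwueme, Block 8→Johansson+Ekwueme, Block 9→Johansson+Ekwueme.
Loads: Johansson 5, Mendoza 5, Ekwueme 4 — all ≤ 5.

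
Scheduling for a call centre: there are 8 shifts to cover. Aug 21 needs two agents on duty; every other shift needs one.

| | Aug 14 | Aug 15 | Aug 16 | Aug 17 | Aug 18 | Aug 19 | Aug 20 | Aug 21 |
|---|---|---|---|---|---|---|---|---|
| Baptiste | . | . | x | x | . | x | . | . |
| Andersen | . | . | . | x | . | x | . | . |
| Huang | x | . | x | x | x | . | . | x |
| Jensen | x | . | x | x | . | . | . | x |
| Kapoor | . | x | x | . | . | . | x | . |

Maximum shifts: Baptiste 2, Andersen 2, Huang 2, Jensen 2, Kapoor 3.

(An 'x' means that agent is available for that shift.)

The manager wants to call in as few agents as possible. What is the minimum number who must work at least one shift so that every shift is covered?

4

9 slots to fill and no one can take more than 3, so at least ⌈9/3⌉ = 3 agents are needed.
Any 3 agents together have capacity at most 3+2+2 = 7 < 9 slots, so 3 can never suffice.
Baptiste, Huang, Jensen, and Kapoor alone can cover everything: Aug 14→Jensen, Aug 15→Kapoor, Aug 16→Kapoor, Aug 17→Baptiste, Aug 18→Huang, Aug 19→Baptiste, Aug 20→Kapoor, Aug 21→Huang+Jensen.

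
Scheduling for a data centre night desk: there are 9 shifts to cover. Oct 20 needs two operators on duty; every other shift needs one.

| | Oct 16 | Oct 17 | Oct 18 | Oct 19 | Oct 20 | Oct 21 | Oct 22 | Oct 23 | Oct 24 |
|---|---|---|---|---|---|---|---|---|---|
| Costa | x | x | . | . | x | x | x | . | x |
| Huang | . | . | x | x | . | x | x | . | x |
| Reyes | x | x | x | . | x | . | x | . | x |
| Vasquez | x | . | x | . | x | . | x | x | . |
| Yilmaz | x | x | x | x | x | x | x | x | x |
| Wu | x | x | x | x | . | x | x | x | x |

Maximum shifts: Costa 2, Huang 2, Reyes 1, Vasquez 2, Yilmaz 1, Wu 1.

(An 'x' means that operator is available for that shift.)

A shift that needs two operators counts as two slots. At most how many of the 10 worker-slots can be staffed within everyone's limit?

Total capacity across all operators is 2+2+1+2+1+1 = 9, and 10 slots are needed, so at most 9 can be filled.
An assignment achieving 9: Oct 16→Vasquez, Oct 17→Costa, Oct 18→Yilmaz, Oct 19→Huang, Oct 20→Costa+Reyes, Oct 21→Huang, Oct 23→Vasquez, Oct 24→Wu.
Loads: Costa 2/2, Huang 2/2, Reyes 1/1, Vasquez 2/2, Yilmaz 1/1, Wu 1/1.

9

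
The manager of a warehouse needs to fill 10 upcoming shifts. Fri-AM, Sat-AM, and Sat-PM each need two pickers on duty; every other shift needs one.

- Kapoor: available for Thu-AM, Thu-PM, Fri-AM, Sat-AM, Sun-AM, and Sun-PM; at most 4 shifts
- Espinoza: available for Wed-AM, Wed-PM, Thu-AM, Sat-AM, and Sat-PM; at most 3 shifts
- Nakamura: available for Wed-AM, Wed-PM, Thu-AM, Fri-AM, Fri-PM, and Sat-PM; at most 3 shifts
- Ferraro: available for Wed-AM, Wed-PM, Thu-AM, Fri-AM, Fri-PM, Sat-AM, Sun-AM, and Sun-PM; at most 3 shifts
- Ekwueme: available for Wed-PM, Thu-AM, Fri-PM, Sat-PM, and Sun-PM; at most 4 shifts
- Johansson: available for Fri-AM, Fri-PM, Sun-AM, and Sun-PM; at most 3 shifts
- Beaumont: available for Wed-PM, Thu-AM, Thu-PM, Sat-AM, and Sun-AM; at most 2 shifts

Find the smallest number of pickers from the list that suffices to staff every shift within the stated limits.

13 slots to fill and no one can take more than 4, so at least ⌈13/4⌉ = 4 pickers are needed.
Kapoor, Espinoza, Nakamura, and Ferraro alone can cover everything: Wed-AM→Espinoza, Wed-PM→Espinoza, Thu-AM→Ferraro, Thu-PM→Kapoor, Fri-AM→Nakamura+Ferraro, Fri-PM→Nakamura, Sat-AM→Kapoor+Ferraro, Sat-PM→Espinoza+Nakamura, Sun-AM→Kapoor, Sun-PM→Kapoor.

4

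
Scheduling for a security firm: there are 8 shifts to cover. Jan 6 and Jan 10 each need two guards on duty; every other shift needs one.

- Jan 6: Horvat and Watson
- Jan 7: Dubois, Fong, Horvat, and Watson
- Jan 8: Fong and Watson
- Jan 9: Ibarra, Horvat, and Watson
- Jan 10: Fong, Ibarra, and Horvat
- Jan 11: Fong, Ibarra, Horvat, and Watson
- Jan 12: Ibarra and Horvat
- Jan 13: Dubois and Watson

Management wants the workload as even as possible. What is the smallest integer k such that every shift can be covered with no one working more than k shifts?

With 5 guards and 10 worker-slots to fill, someone must work at least ⌈10/5⌉ = 2 shifts, so k ≥ 2.
k = 2 works: Jan 6→Horvat+Watson, Jan 7→Dubois, Jan 8→Fong, Jan 9→Ibarra, Jan 10→Fong+Horvat, Jan 11→Watson, Jan 12→Ibarra, Jan 13→Dubois.
Loads: Dubois 2, Fong 2, Ibarra 2, Horvat 2, Watson 2 — all ≤ 2.

2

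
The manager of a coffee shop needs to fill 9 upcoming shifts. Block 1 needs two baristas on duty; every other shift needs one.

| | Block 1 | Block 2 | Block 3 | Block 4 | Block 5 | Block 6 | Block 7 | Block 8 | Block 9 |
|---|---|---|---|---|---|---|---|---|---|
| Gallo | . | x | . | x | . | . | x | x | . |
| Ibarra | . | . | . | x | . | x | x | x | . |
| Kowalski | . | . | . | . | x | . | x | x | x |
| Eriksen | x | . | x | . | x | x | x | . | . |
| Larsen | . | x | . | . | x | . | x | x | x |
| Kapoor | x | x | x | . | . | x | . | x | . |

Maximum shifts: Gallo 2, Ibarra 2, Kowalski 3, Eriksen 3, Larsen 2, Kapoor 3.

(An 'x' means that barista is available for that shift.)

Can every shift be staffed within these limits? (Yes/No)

Block 1 can only be covered by Eriksen and Kapoor, so that assignment is forced.
One valid schedule: Block 1→Eriksen+Kapoor, Block 2→Gallo, Block 3→Eriksen, Block 4→Gallo, Block 5→Kowalski, Block 6→Ibarra, Block 7→Ibarra, Block 8→Kowalski, Block 9→Kowalski.
Loads: Gallo 2/2, Ibarra 2/2, Kowalski 3/3, Eriksen 2/3, Larsen 0/2, Kapoor 1/3 — all within limits.

Yes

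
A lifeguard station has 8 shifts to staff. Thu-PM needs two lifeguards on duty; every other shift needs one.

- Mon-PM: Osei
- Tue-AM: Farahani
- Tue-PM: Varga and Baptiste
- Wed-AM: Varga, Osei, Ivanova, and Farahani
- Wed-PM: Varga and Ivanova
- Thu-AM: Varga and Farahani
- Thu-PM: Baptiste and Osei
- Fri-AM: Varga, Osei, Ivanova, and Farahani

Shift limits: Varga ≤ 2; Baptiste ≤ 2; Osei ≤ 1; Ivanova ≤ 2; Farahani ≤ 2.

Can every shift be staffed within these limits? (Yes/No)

No

Total capacity is 9 and 9 slots are needed, so capacity alone doesn't rule it out.
Shifts {Mon-PM, Thu-PM} need 3 worker-slots in total, but the lifeguards available for any of those shifts (Baptiste and Osei) can supply at most 2 among them. So no valid schedule exists.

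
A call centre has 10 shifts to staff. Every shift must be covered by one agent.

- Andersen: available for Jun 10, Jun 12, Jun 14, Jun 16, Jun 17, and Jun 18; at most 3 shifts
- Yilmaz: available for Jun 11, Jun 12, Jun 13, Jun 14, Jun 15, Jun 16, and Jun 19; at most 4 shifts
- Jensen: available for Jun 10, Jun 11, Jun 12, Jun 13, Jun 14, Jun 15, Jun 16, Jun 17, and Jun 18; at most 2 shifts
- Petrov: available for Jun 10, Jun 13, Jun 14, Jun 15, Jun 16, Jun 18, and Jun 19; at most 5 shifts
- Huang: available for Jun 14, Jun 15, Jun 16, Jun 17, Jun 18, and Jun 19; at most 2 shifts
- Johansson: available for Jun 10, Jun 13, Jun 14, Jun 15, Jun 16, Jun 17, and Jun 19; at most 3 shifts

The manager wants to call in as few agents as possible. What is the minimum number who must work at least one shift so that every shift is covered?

10 slots to fill and no one can take more than 5, so at least ⌈10/5⌉ = 2 agents are needed.
Any 2 agents together have capacity at most 5+4 = 9 < 10 slots, so 2 can never suffice.
Andersen, Yilmaz, and Petrov alone can cover everything: Jun 10→Andersen, Jun 11→Yilmaz, Jun 12→Andersen, Jun 13→Yilmaz, Jun 14→Petrov, Jun 15→Yilmaz, Jun 16→Petrov, Jun 17→Andersen, Jun 18→Petrov, Jun 19→Yilmaz.

3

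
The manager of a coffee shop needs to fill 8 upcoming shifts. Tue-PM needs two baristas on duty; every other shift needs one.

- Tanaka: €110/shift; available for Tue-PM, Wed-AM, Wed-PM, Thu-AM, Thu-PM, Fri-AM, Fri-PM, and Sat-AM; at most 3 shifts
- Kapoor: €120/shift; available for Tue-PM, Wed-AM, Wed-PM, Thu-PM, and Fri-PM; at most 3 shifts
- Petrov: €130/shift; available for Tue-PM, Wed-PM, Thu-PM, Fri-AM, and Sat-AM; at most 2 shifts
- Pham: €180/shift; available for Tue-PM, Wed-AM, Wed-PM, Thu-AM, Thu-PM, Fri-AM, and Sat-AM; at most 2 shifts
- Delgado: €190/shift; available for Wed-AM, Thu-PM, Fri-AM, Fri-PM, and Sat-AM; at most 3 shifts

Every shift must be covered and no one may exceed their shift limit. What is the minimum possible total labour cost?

€1130

Picking the cheapest available barista for each shift independently would cost €1000, but that ignores the shift limits.
An optimal schedule: Tue-PM→Kapoor+Pham, Wed-AM→Tanaka, Wed-PM→Kapoor, Thu-AM→Tanaka, Thu-PM→Kapoor, Fri-AM→Petrov, Fri-PM→Tanaka, Sat-AM→Petrov.
Total: 120 + 180 + 110 + 120 + 110 + 120 + 130 + 110 + 130 = €1130.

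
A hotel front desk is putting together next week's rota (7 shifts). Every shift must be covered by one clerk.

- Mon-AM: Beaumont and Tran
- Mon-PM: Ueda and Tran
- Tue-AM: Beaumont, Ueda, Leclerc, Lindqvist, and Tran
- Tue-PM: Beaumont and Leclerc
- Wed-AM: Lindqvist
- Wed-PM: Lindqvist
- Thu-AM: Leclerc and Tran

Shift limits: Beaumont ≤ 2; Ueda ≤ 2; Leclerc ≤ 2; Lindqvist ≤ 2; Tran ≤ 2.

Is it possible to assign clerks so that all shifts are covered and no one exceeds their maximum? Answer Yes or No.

Yes

Wed-AM can only be covered by Lindqvist, so that assignment is forced.
Wed-PM can only be covered by Lindqvist, so that assignment is forced.
One valid schedule: Mon-AM→Beaumont, Mon-PM→Ueda, Tue-AM→Ueda, Tue-PM→Beaumont, Wed-AM→Lindqvist, Wed-PM→Lindqvist, Thu-AM→Leclerc.
Loads: Beaumont 2/2, Ueda 2/2, Leclerc 1/2, Lindqvist 2/2, Tran 0/2 — all within limits.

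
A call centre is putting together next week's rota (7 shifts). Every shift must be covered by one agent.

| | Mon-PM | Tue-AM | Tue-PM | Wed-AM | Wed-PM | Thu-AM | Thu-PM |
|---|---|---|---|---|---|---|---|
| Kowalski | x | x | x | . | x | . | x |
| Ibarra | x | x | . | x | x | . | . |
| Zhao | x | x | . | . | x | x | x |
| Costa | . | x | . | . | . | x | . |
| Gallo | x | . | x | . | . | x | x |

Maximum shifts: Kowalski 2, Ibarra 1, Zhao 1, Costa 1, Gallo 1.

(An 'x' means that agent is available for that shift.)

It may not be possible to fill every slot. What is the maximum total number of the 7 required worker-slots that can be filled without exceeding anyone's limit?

6

Total capacity across all agents is 2+1+1+1+1 = 6, and 7 slots are needed, so at most 6 can be filled.
An assignment achieving 6: Tue-AM→Costa, Tue-PM→Kowalski, Wed-AM→Ibarra, Wed-PM→Kowalski, Thu-AM→Zhao, Thu-PM→Gallo.
Loads: Kowalski 2/2, Ibarra 1/1, Zhao 1/1, Costa 1/1, Gallo 1/1.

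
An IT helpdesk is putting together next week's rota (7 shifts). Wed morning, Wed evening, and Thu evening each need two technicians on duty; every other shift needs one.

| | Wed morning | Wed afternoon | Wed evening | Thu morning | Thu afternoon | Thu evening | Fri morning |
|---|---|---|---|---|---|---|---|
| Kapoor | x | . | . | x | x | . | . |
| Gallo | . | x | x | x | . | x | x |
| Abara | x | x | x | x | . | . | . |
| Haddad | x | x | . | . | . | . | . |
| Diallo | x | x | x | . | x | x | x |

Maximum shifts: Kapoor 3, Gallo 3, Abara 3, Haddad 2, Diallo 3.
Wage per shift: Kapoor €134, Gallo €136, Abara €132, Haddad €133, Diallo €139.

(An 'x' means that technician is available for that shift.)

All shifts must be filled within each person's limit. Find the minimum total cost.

Thu evening can only be covered by Gallo and Diallo, so that assignment is forced.
Picking the cheapest available technician for each shift independently would cost €1342, but that ignores the shift limits.
An optimal schedule: Wed morning→Abara+Haddad, Wed afternoon→Haddad, Wed evening→Abara+Gallo, Thu morning→Abara, Thu afternoon→Kapoor, Thu evening→Gallo+Diallo, Fri morning→Gallo.
Total: 132 + 133 + 133 + 132 + 136 + 132 + 134 + 136 + 139 + 136 = €1343.

€1343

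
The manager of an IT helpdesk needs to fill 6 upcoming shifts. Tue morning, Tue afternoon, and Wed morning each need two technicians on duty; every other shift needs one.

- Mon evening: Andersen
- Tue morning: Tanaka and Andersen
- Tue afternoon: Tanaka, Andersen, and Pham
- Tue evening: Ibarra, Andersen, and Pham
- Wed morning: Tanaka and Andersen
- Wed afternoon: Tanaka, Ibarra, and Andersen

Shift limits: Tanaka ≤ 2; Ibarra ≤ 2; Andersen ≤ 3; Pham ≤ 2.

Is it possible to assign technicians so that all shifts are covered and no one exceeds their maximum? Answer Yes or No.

No

Total capacity is 9 and 9 slots are needed, so capacity alone doesn't rule it out.
Shifts {Mon evening, Tue morning, Tue afternoon, Wed morning} need 7 worker-slots in total, but the technicians available for any of those shifts (Tanaka, Andersen, and Pham) can supply at most 6 among them. So no valid schedule exists.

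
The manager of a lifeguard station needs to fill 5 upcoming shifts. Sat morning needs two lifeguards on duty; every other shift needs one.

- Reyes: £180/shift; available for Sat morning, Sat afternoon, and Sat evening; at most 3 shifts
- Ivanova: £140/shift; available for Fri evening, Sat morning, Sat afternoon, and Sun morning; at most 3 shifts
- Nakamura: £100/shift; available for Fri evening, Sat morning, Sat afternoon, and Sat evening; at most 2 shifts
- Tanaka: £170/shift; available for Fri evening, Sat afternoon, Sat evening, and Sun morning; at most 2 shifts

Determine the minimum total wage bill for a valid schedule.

Picking the cheapest available lifeguard for each shift independently would cost £680, but that ignores the shift limits.
An optimal schedule: Fri evening→Nakamura, Sat morning→Nakamura+Ivanova, Sat afternoon→Ivanova, Sat evening→Tanaka, Sun morning→Ivanova.
Total: 100 + 100 + 140 + 140 + 170 + 140 = £790.

£790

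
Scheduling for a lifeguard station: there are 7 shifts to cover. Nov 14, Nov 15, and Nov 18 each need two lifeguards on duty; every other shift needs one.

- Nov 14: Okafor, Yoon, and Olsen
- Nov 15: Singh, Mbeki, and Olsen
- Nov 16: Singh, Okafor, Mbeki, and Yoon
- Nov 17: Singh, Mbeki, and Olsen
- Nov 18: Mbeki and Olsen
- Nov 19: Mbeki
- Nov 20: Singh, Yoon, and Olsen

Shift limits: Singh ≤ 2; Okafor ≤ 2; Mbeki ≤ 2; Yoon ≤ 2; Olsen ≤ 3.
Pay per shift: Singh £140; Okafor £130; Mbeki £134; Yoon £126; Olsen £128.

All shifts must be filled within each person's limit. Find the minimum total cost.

Nov 18 can only be covered by Mbeki and Olsen, so that assignment is forced.
Nov 19 can only be covered by Mbeki, so that assignment is forced.
Picking the cheapest available lifeguard for each shift independently would cost £1292, but that ignores the shift limits.
An optimal schedule: Nov 14→Yoon+Okafor, Nov 15→Olsen+Singh, Nov 16→Okafor, Nov 17→Olsen, Nov 18→Olsen+Mbeki, Nov 19→Mbeki, Nov 20→Yoon.
Total: 126 + 130 + 128 + 140 + 130 + 128 + 128 + 134 + 134 + 126 = £1304.

£1304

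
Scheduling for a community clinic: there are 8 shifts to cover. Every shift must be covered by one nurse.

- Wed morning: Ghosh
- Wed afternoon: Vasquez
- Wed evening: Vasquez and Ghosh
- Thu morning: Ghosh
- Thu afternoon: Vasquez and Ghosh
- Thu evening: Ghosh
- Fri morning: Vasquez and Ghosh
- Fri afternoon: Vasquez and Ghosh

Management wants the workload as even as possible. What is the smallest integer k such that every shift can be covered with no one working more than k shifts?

With 2 nurses and 8 worker-slots to fill, someone must work at least ⌈8/2⌉ = 4 shifts, so k ≥ 4.
k = 4 works: Wed morning→Ghosh, Wed afternoon→Vasquez, Wed evening→Vasquez, Thu morning→Ghosh, Thu afternoon→Vasquez, Thu evening→Ghosh, Fri morning→Vasquez, Fri afternoon→Ghosh.
Loads: Vasquez 4, Ghosh 4 — all ≤ 4.

4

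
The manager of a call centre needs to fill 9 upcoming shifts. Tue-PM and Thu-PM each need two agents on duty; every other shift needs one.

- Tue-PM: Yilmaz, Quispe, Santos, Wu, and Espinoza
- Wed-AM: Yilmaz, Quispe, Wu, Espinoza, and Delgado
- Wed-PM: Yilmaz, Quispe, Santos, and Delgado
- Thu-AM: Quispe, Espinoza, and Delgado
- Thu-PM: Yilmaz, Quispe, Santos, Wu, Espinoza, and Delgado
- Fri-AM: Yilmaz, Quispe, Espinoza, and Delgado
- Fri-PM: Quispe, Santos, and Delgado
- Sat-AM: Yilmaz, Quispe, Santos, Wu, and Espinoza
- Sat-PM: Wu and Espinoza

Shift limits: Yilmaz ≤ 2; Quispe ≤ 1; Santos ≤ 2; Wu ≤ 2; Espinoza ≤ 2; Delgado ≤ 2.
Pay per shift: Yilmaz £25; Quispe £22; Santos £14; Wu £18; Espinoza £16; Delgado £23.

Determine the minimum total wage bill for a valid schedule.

£214

Picking the cheapest available agent for each shift independently would cost £166, but that ignores the shift limits.
An optimal schedule: Tue-PM→Wu+Espinoza, Wed-AM→Delgado, Wed-PM→Yilmaz, Thu-AM→Quispe, Thu-PM→Espinoza+Delgado, Fri-AM→Yilmaz, Fri-PM→Santos, Sat-AM→Santos, Sat-PM→Wu.
Total: 18 + 16 + 23 + 25 + 22 + 16 + 23 + 25 + 14 + 14 + 18 = £214.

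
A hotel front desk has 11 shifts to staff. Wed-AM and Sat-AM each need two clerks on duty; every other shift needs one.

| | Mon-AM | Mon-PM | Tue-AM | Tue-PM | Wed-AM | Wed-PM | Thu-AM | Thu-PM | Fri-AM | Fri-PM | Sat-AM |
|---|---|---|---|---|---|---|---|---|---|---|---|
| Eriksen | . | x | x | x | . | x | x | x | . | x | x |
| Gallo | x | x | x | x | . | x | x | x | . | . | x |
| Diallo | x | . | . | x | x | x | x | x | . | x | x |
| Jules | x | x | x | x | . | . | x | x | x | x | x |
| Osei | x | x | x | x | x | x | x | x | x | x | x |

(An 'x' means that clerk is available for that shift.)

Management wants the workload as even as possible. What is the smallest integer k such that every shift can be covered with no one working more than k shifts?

3

With 5 clerks and 13 worker-slots to fill, someone must work at least ⌈13/5⌉ = 3 shifts, so k ≥ 3.
k = 3 works: Mon-AM→Gallo, Mon-PM→Eriksen, Tue-AM→Eriksen, Tue-PM→Gallo, Wed-AM→Diallo+Osei, Wed-PM→Eriksen, Thu-AM→Gallo, Thu-PM→Diallo, Fri-AM→Jules, Fri-PM→Diallo, Sat-AM→Jules+Osei.
Loads: Eriksen 3, Gallo 3, Diallo 3, Jules 2, Osei 2 — all ≤ 3.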